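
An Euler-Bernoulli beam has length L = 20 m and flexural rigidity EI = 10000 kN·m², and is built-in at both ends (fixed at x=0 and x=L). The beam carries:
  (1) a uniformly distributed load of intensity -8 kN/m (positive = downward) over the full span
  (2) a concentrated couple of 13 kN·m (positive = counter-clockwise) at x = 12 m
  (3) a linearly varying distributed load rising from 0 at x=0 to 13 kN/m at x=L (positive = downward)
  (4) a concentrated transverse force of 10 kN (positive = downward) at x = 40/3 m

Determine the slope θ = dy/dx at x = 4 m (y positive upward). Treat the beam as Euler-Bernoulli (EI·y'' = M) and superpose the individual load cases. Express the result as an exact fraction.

Load 1 — uniform load w=-8 kN/m over full span:
  θ_1 = -wx(L-x)(L-2x)/(12EI) = -(-8)·4·(20-4)·(20-2·4)/(12·10000) = 32/625 rad
Load 2 — applied couple M₀=13 kN·m at a=12 m (b=L-a=8):
  θ_2 = (R_Ax²/2 - M_Ax)/EI  [x≤a] with R_A=117/125, M_A=104/25 = ((117/125)·4²/2 - (104/25)·4)/10000 = -143/156250 rad
Load 3 — triangular load w₀=13 kN/m (0→w₀ over full span):
  θ_3 = -w₀(2x(L-x)(L-2x)(x+2L)+x²(L-x)²)/(120LEI) = -13·(2·4·(20-4)·(20-2·4)·(4+2·20)+4²·(20-4)²)/(120·20·10000) = -364/9375 rad
Load 4 — point force P=10 kN at a=40/3 m (b=L-a=20/3):
  θ_4 = -Pb²x(2aL-(3a+b)x)/(2L³EI)  [x≤a] = -10·(20/3)²·4·(2·(40/3)·20-(3·(40/3)+(20/3))·4)/(2·20³·10000) = -13/3375 rad
Superposition: θ = Σ θ_i = 32089/4218750 rad ≈ 0.007606 rad

θ(4) = 32089/4218750 rad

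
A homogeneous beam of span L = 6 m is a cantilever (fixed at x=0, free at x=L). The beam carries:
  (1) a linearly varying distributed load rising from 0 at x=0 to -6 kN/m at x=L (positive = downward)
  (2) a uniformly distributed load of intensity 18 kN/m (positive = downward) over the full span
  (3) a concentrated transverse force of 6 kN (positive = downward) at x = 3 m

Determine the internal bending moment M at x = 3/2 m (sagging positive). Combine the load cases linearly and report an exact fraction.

M(3/2) = -2331/16 kN·m

Load 1 — triangular load w₀=-6 kN/m (0→w₀ over full span):
  M_1 = w₀Lx/2 - w₀L²/3 - w₀x³/(6L) = (-6)·6·(3/2)/2 - (-6)·6²/3 - (-6)·(3/2)³/(6·6) = 729/16 kN·m
Load 2 — uniform load w=18 kN/m over full span:
  M_2 = -w(L-x)²/2 = -18·(6-(3/2))²/2 = -729/4 kN·m
Load 3 — point force P=6 kN at a=3 m (b=L-a=3):
  M_3 = -P(a-x)  [x≤a] = -6·(3-(3/2)) = -9 kN·m
Superposition: M = Σ M_i = -2331/16 kN·m ≈ -145.687500 kN·m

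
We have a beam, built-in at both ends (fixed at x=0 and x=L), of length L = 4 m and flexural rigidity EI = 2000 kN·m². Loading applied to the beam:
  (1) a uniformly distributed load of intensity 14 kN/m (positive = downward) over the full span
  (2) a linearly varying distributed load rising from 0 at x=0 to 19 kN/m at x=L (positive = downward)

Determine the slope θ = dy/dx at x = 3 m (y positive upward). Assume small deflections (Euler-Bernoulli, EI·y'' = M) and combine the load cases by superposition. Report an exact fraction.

θ(3) = 1899/320000 rad

Load 1 — uniform load w=14 kN/m over full span:
  θ_1 = -wx(L-x)(L-2x)/(12EI) = -14·3·(4-3)·(4-2·3)/(12·2000) = 7/2000 rad
Load 2 — triangular load w₀=19 kN/m (0→w₀ over full span):
  θ_2 = -w₀(2x(L-x)(L-2x)(x+2L)+x²(L-x)²)/(120LEI) = -19·(2·3·(4-3)·(4-2·3)·(3+2·4)+3²·(4-3)²)/(120·4·2000) = 779/320000 rad
Superposition: θ = Σ θ_i = 1899/320000 rad ≈ 0.005934 rad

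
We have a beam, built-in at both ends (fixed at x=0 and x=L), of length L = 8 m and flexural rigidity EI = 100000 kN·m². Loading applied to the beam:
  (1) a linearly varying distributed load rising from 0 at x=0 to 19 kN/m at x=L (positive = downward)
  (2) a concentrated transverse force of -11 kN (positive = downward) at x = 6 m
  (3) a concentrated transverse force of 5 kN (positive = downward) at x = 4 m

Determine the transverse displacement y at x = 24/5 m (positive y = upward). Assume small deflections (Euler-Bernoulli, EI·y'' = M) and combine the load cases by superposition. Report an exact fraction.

y(24/5) = -1092551/1171875000 m

Load 1 — triangular load w₀=19 kN/m (0→w₀ over full span):
  y_1 = -w₀x²(L-x)²(x+2L)/(120LEI) = -19·(24/5)²·(8-(24/5))²·((24/5)+2·8)/(120·8·100000) = -47424/48828125 m
Load 2 — point force P=-11 kN at a=6 m (b=L-a=2):
  y_2 = -Pb²x²(3aL-(3a+b)x)/(6L³EI)  [x≤a] = -(-11)·2²·(24/5)²·(3·6·8-(3·6+2)·(24/5))/(6·8³·100000) = 99/625000 m
Load 3 — point force P=5 kN at a=4 m (b=L-a=4):
  y_3 = -Pa²(L-x)²(3bL-(3b+a)(L-x))/(6L³EI)  [x>a] = -5·4²·(8-(24/5))²·(3·4·8-(3·4+4)·(8-(24/5)))/(6·8³·100000) = -28/234375 m
Superposition: y = Σ y_i = -1092551/1171875000 m ≈ -0.000932 m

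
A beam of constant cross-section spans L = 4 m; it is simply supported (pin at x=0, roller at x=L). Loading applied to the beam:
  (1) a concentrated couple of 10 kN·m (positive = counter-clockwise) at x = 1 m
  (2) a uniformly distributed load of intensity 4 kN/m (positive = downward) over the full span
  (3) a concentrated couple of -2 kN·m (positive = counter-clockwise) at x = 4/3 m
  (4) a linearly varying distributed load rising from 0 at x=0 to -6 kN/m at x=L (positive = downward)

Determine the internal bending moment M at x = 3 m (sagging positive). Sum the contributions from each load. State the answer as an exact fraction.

M(3) = -5/4 kN·m

Load 1 — applied couple M₀=10 kN·m at a=1 m (b=L-a=3):
  M_1 = M₀x/L - M₀  [x>a] = 10·3/4 - 10 = -5/2 kN·m
Load 2 — uniform load w=4 kN/m over full span:
  M_2 = wx(L-x)/2 = 4·3·(4-3)/2 = 6 kN·m
Load 3 — applied couple M₀=-2 kN·m at a=4/3 m (b=L-a=8/3):
  M_3 = M₀x/L - M₀  [x>a] = (-2)·3/4 - (-2) = 1/2 kN·m
Load 4 — triangular load w₀=-6 kN/m (0→w₀ over full span):
  M_4 = w₀Lx/6 - w₀x³/(6L) = (-6)·4·3/6 - (-6)·3³/(6·4) = -21/4 kN·m
Superposition: M = Σ M_i = -5/4 kN·m ≈ -1.250000 kN·m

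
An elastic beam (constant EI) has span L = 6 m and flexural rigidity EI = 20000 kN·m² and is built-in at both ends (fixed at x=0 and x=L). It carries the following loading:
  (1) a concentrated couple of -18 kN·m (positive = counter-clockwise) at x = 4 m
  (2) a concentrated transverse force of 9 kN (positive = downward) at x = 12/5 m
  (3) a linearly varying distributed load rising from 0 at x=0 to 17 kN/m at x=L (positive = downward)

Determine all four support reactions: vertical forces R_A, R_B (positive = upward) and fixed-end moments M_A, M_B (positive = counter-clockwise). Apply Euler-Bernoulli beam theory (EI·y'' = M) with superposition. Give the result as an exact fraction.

Load 1 — applied couple M₀=-18 kN·m at a=4 m (b=L-a=2):
  R_A = 6M₀ab/L³ = 6·(-18)·4·2/6³ = -4 kN
  M_A = M₀b(2a-b)/L² = (-18)·2·(2·4-2)/6² = -6 kN·m
  R_B = -6M₀ab/L³ = -6·(-18)·4·2/6³ = 4 kN
  M_B = M₀a(2b-a)/L² = (-18)·4·(2·2-4)/6² = 0 kN·m
Load 2 — point force P=9 kN at a=12/5 m (b=L-a=18/5):
  R_A = Pb²(3a+b)/L³ = 9·(18/5)²·(3·(12/5)+(18/5))/6³ = 729/125 kN
  M_A = Pab²/L² = 9·(12/5)·(18/5)²/6² = 972/125 kN·m
  R_B = Pa²(a+3b)/L³ = 9·(12/5)²·((12/5)+3·(18/5))/6³ = 396/125 kN
  M_B = -Pa²b/L² = -9·(12/5)²·(18/5)/6² = -648/125 kN·m
Load 3 — triangular load w₀=17 kN/m (0→w₀ over full span):
  R_A = 3w₀L/20 = 3·17·6/20 = 153/10 kN
  M_A = w₀L²/30 = 17·6²/30 = 102/5 kN·m
  R_B = 7w₀L/20 = 7·17·6/20 = 357/10 kN
  M_B = -w₀L²/20 = -17·6²/20 = -153/5 kN·m
Superposition: R_A = 4283/250 kN, M_A = 2772/125 kN·m, R_B = 10717/250 kN, M_B = -4473/125 kN·m

R_A = 4283/250 kN, M_A = 2772/125 kN·m, R_B = 10717/250 kN, M_B = -4473/125 kN·m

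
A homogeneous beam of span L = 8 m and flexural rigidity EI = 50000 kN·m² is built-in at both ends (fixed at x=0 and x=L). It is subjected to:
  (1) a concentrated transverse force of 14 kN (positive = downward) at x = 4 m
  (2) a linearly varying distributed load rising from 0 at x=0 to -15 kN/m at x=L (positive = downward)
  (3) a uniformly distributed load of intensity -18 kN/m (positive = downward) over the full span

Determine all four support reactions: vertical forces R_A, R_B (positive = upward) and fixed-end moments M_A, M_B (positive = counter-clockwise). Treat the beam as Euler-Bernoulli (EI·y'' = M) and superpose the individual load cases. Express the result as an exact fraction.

Load 1 — point force P=14 kN at a=4 m (b=L-a=4):
  R_A = Pb²(3a+b)/L³ = 14·4²·(3·4+4)/8³ = 7 kN
  M_A = Pab²/L² = 14·4·4²/8² = 14 kN·m
  R_B = Pa²(a+3b)/L³ = 14·4²·(4+3·4)/8³ = 7 kN
  M_B = -Pa²b/L² = -14·4²·4/8² = -14 kN·m
Load 2 — triangular load w₀=-15 kN/m (0→w₀ over full span):
  R_A = 3w₀L/20 = 3·(-15)·8/20 = -18 kN
  M_A = w₀L²/30 = (-15)·8²/30 = -32 kN·m
  R_B = 7w₀L/20 = 7·(-15)·8/20 = -42 kN
  M_B = -w₀L²/20 = -(-15)·8²/20 = 48 kN·m
Load 3 — uniform load w=-18 kN/m over full span:
  R_A = wL/2 = (-18)·8/2 = -72 kN
  M_A = wL²/12 = (-18)·8²/12 = -96 kN·m
  R_B = wL/2 = (-18)·8/2 = -72 kN
  M_B = -wL²/12 = -(-18)·8²/12 = 96 kN·m
Superposition: R_A = -83 kN, M_A = -114 kN·m, R_B = -107 kN, M_B = 130 kN·m

R_A = -83 kN, M_A = -114 kN·m, R_B = -107 kN, M_B = 130 kN·m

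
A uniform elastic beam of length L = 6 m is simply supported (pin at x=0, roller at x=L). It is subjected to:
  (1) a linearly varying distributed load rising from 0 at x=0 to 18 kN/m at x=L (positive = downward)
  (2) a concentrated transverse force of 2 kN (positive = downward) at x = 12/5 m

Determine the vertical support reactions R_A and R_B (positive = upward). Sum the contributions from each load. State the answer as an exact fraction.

R_A = 96/5 kN, R_B = 184/5 kN

Load 1 — triangular load w₀=18 kN/m (0→w₀ over full span):
  R_A = w₀L/6 = 18·6/6 = 18 kN
  R_B = w₀L/3 = 18·6/3 = 36 kN
Load 2 — point force P=2 kN at a=12/5 m (b=L-a=18/5):
  R_A = Pb/L = 2·(18/5)/6 = 6/5 kN
  R_B = Pa/L = 2·(12/5)/6 = 4/5 kN
Superposition: R_A = 96/5 kN, R_B = 184/5 kN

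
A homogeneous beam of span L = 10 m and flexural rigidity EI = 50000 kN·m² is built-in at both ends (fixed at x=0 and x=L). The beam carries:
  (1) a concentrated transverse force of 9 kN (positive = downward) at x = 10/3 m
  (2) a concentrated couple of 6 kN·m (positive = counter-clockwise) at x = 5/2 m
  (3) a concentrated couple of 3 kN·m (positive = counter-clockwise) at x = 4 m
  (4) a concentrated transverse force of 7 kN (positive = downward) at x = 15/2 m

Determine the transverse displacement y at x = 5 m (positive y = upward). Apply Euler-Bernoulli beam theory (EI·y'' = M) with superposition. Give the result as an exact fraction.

y(5) = -5843/7200000 m

Load 1 — point force P=9 kN at a=10/3 m (b=L-a=20/3):
  y_1 = -Pa²(L-x)²(3bL-(3b+a)(L-x))/(6L³EI)  [x>a] = -9·(10/3)²·(10-5)²·(3·(20/3)·10-(3·(20/3)+(10/3))·(10-5))/(6·10³·50000) = -1/1440 m
Load 2 — applied couple M₀=6 kN·m at a=5/2 m (b=L-a=15/2):
  y_2 = (R_Ax³/6 - M_Ax²/2 - M₀(x-a)²/2)/EI  [x>a] with R_A=27/40, M_A=-9/8 = ((27/40)·5³/6 - (-9/8)·5²/2 - 6·(5-(5/2))²/2)/50000 = 3/16000 m
Load 3 — applied couple M₀=3 kN·m at a=4 m (b=L-a=6):
  y_3 = (R_Ax³/6 - M_Ax²/2 - M₀(x-a)²/2)/EI  [x>a] with R_A=54/125, M_A=9/25 = ((54/125)·5³/6 - (9/25)·5²/2 - 3·(5-4)²/2)/50000 = 3/50000 m
Load 4 — point force P=7 kN at a=15/2 m (b=L-a=5/2):
  y_4 = -Pb²x²(3aL-(3a+b)x)/(6L³EI)  [x≤a] = -7·(5/2)²·5²·(3·(15/2)·10-(3·(15/2)+(5/2))·5)/(6·10³·50000) = -7/19200 m
Superposition: y = Σ y_i = -5843/7200000 m ≈ -0.000812 m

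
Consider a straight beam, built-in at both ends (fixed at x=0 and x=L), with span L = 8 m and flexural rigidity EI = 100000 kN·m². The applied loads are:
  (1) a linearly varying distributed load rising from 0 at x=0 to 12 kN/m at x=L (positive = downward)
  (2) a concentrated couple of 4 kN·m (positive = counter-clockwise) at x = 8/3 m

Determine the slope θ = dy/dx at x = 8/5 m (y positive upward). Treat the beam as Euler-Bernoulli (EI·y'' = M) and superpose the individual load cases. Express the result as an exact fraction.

θ(8/5) = -1294/5859375 rad

Load 1 — triangular load w₀=12 kN/m (0→w₀ over full span):
  θ_1 = -w₀(2x(L-x)(L-2x)(x+2L)+x²(L-x)²)/(120LEI) = -12·(2·(8/5)·(8-(8/5))·(8-2·(8/5))·((8/5)+2·8)+(8/5)²·(8-(8/5))²)/(120·8·100000) = -448/1953125 rad
Load 2 — applied couple M₀=4 kN·m at a=8/3 m (b=L-a=16/3):
  θ_2 = (R_Ax²/2 - M_Ax)/EI  [x≤a] with R_A=2/3, M_A=0 = ((2/3)·(8/5)²/2 - 0·(8/5))/100000 = 2/234375 rad
Superposition: θ = Σ θ_i = -1294/5859375 rad ≈ -0.000221 rad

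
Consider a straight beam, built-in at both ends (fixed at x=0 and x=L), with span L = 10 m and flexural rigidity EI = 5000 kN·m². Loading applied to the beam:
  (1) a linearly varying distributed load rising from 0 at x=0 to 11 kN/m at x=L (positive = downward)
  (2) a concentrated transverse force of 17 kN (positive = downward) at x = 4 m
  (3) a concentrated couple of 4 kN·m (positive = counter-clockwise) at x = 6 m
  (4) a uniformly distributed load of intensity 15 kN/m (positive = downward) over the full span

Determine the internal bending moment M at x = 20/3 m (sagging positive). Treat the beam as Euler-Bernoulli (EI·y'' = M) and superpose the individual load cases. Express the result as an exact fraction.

Load 1 — triangular load w₀=11 kN/m (0→w₀ over full span):
  M_1 = 3w₀Lx/20 - w₀L²/30 - w₀x³/(6L) = 3·11·10·(20/3)/20 - 11·10²/30 - 11·(20/3)³/(6·10) = 1540/81 kN·m
Load 2 — point force P=17 kN at a=4 m (b=L-a=6):
  M_2 = Pa²(a+3b)(L-x)/L³ - Pa²b/L²  [x>a] = 17·4²·(4+3·6)·(10-(20/3))/10³ - 17·4²·6/10² = 272/75 kN·m
Load 3 — applied couple M₀=4 kN·m at a=6 m (b=L-a=4):
  M_3 = R_Ax - M_A - M₀  [x>a] with R_A=72/125, M_A=32/25 = (72/125)·(20/3) - (32/25) - 4 = -36/25 kN·m
Load 4 — uniform load w=15 kN/m over full span:
  M_4 = wLx/2 - wL²/12 - wx²/2 = 15·10·(20/3)/2 - 15·10²/12 - 15·(20/3)²/2 = 125/3 kN·m
Superposition: M = Σ M_i = 127303/2025 kN·m ≈ 62.865679 kN·m

M(20/3) = 127303/2025 kN·m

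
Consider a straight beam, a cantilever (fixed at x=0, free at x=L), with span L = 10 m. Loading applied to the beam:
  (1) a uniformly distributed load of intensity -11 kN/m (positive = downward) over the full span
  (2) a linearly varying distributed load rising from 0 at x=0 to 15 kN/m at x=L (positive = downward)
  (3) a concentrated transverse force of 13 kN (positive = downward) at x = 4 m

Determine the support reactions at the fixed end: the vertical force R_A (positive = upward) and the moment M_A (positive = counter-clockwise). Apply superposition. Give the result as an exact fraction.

R_A = -22 kN, M_A = 2 kN·m

Load 1 — uniform load w=-11 kN/m over full span:
  R_A = wL = (-11)·10 = -110 kN
  M_A = wL²/2 = (-11)·10²/2 = -550 kN·m
Load 2 — triangular load w₀=15 kN/m (0→w₀ over full span):
  R_A = w₀L/2 = 15·10/2 = 75 kN
  M_A = w₀L²/3 = 15·10²/3 = 500 kN·m
Load 3 — point force P=13 kN at a=4 m (b=L-a=6):
  R_A = P = 13 kN
  M_A = Pa = 13·4 = 52 kN·m
Superposition: R_A = -22 kN, M_A = 2 kN·m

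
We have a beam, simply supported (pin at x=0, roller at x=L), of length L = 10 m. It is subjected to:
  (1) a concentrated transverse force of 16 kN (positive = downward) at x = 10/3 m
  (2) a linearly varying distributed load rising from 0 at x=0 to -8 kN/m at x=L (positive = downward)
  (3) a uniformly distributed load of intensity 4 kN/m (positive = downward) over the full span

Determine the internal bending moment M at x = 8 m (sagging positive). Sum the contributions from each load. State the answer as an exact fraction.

Load 1 — point force P=16 kN at a=10/3 m (b=L-a=20/3):
  M_1 = Pa(L-x)/L  [x>a] = 16·(10/3)·(10-8)/10 = 32/3 kN·m
Load 2 — triangular load w₀=-8 kN/m (0→w₀ over full span):
  M_2 = w₀Lx/6 - w₀x³/(6L) = (-8)·10·8/6 - (-8)·8³/(6·10) = -192/5 kN·m
Load 3 — uniform load w=4 kN/m over full span:
  M_3 = wx(L-x)/2 = 4·8·(10-8)/2 = 32 kN·m
Superposition: M = Σ M_i = 64/15 kN·m ≈ 4.266667 kN·m

M(8) = 64/15 kN·m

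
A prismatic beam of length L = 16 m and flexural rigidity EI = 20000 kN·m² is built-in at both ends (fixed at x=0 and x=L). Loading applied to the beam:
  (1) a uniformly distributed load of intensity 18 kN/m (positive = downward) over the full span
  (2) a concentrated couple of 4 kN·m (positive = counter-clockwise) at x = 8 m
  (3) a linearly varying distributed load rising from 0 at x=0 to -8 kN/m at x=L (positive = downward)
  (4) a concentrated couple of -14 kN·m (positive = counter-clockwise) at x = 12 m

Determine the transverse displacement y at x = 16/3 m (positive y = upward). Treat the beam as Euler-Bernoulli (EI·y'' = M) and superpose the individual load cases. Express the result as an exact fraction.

Load 1 — uniform load w=18 kN/m over full span:
  y_1 = -wx²(L-x)²/(24EI) = -18·(16/3)²·(16-(16/3))²/(24·20000) = -2048/16875 m
Load 2 — applied couple M₀=4 kN·m at a=8 m (b=L-a=8):
  y_2 = (R_Ax³/6 - M_Ax²/2)/EI  [x≤a] with R_A=3/8, M_A=1 = ((3/8)·(16/3)³/6 - 1·(16/3)²/2)/20000 = -4/16875 m
Load 3 — triangular load w₀=-8 kN/m (0→w₀ over full span):
  y_3 = -w₀x²(L-x)²(x+2L)/(120LEI) = -(-8)·(16/3)²·(16-(16/3))²·((16/3)+2·16)/(120·16·20000) = 57344/2278125 m
Load 4 — applied couple M₀=-14 kN·m at a=12 m (b=L-a=4):
  y_4 = (R_Ax³/6 - M_Ax²/2)/EI  [x≤a] with R_A=-63/64, M_A=-35/8 = ((-63/64)·(16/3)³/6 - (-35/8)·(16/3)²/2)/20000 = 7/3750 m
Superposition: y = Σ y_i = -430847/4556250 m ≈ -0.094562 m

y(16/3) = -430847/4556250 m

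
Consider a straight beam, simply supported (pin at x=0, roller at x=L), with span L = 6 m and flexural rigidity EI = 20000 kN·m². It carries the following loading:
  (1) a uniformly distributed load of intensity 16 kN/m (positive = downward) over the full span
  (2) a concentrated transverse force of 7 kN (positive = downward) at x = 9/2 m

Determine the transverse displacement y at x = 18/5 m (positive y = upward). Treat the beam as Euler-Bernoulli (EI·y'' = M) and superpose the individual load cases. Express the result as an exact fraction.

y(18/5) = -2789559/200000000 m

Load 1 — uniform load w=16 kN/m over full span:
  y_1 = -wx(L³-2Lx²+x³)/(24EI) = -16·(18/5)·(6³-2·6·(18/5)²+(18/5)³)/(24·20000) = -5022/390625 m
Load 2 — point force P=7 kN at a=9/2 m (b=L-a=3/2):
  y_2 = -Pbx(L²-b²-x²)/(6LEI)  [x≤a] = -7·(3/2)·(18/5)·(6²-(3/2)²-(18/5)²)/(6·6·20000) = -43659/40000000 m
Superposition: y = Σ y_i = -2789559/200000000 m ≈ -0.013948 m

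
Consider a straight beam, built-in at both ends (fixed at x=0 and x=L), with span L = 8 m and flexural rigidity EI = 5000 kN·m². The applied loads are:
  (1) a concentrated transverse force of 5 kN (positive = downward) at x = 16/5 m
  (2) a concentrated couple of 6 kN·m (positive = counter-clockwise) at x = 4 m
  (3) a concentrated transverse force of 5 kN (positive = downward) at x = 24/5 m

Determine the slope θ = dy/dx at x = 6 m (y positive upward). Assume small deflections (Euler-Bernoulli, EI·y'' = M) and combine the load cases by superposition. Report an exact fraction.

Load 1 — point force P=5 kN at a=16/5 m (b=L-a=24/5):
  θ_1 = Pa²(L-x)(2bL-(3b+a)(L-x))/(2L³EI)  [x>a] = 5·(16/5)²·(8-6)·(2·(24/5)·8-(3·(24/5)+(16/5))·(8-6))/(2·8³·5000) = 13/15625 rad
Load 2 — applied couple M₀=6 kN·m at a=4 m (b=L-a=4):
  θ_2 = (R_Ax²/2 - M_Ax - M₀(x-a))/EI  [x>a] with R_A=9/8, M_A=3/2 = ((9/8)·6²/2 - (3/2)·6 - 6·(6-4))/5000 = -3/20000 rad
Load 3 — point force P=5 kN at a=24/5 m (b=L-a=16/5):
  θ_3 = Pa²(L-x)(2bL-(3b+a)(L-x))/(2L³EI)  [x>a] = 5·(24/5)²·(8-6)·(2·(16/5)·8-(3·(16/5)+(24/5))·(8-6))/(2·8³·5000) = 63/62500 rad
Superposition: θ = Σ θ_i = 169/100000 rad ≈ 0.001690 rad

θ(6) = 169/100000 rad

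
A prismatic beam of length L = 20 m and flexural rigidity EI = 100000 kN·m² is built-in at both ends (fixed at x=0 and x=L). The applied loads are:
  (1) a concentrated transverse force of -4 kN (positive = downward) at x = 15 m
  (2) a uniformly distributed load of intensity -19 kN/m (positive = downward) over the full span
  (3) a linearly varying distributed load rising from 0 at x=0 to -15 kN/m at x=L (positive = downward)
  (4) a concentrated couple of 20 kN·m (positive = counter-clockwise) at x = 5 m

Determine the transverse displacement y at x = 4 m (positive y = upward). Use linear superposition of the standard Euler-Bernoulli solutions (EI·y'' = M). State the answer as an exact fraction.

y(4) = 5543/125000 m

Load 1 — point force P=-4 kN at a=15 m (b=L-a=5):
  y_1 = -Pb²x²(3aL-(3a+b)x)/(6L³EI)  [x≤a] = -(-4)·5²·4²·(3·15·20-(3·15+5)·4)/(6·20³·100000) = 7/30000 m
Load 2 — uniform load w=-19 kN/m over full span:
  y_2 = -wx²(L-x)²/(24EI) = -(-19)·4²·(20-4)²/(24·100000) = 304/9375 m
Load 3 — triangular load w₀=-15 kN/m (0→w₀ over full span):
  y_3 = -w₀x²(L-x)²(x+2L)/(120LEI) = -(-15)·4²·(20-4)²·(4+2·20)/(120·20·100000) = 176/15625 m
Load 4 — applied couple M₀=20 kN·m at a=5 m (b=L-a=15):
  y_4 = (R_Ax³/6 - M_Ax²/2)/EI  [x≤a] with R_A=9/8, M_A=-15/4 = ((9/8)·4³/6 - (-15/4)·4²/2)/100000 = 21/50000 m
Superposition: y = Σ y_i = 5543/125000 m ≈ 0.044344 m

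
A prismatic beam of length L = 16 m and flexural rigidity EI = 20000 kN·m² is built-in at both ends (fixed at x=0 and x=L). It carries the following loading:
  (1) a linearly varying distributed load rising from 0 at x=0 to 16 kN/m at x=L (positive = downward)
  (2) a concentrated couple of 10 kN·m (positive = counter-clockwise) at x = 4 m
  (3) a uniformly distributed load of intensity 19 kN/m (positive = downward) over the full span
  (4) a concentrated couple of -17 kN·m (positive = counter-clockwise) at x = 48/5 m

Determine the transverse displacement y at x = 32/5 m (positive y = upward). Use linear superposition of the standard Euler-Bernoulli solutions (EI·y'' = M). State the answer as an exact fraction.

y(32/5) = -4015153/19531250 m

Load 1 — triangular load w₀=16 kN/m (0→w₀ over full span):
  y_1 = -w₀x²(L-x)²(x+2L)/(120LEI) = -16·(32/5)²·(16-(32/5))²·((32/5)+2·16)/(120·16·20000) = -589824/9765625 m
Load 2 — applied couple M₀=10 kN·m at a=4 m (b=L-a=12):
  y_2 = (R_Ax³/6 - M_Ax²/2 - M₀(x-a)²/2)/EI  [x>a] with R_A=45/64, M_A=-15/8 = ((45/64)·(32/5)³/6 - (-15/8)·(32/5)²/2 - 10·((32/5)-4)²/2)/20000 = 63/31250 m
Load 3 — uniform load w=19 kN/m over full span:
  y_3 = -wx²(L-x)²/(24EI) = -19·(32/5)²·(16-(32/5))²/(24·20000) = -58368/390625 m
Load 4 — applied couple M₀=-17 kN·m at a=48/5 m (b=L-a=32/5):
  y_4 = (R_Ax³/6 - M_Ax²/2)/EI  [x≤a] with R_A=-153/100, M_A=-136/25 = ((-153/100)·(32/5)³/6 - (-136/25)·(32/5)²/2)/20000 = 4352/1953125 m
Superposition: y = Σ y_i = -4015153/19531250 m ≈ -0.205576 m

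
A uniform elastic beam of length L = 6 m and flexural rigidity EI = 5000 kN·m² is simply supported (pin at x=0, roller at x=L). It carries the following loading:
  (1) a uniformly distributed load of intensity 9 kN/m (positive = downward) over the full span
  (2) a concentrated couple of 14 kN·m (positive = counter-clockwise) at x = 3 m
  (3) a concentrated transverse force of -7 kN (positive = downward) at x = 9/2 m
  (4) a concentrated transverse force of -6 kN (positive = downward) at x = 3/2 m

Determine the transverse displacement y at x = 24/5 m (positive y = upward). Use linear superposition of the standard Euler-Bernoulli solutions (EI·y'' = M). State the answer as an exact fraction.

y(24/5) = -619551/50000000 m

Load 1 — uniform load w=9 kN/m over full span:
  y_1 = -wx(L³-2Lx²+x³)/(24EI) = -9·(24/5)·(6³-2·6·(24/5)²+(24/5)³)/(24·5000) = -7047/390625 m
Load 2 — applied couple M₀=14 kN·m at a=3 m (b=L-a=3):
  y_2 = (M₀x³/(6L)-M₀(x-a)²/2+C₁x)/EI  [x>a] with C₁=M₀(3b²-L²)/(6L)=-7/2 = (14·(24/5)³/(6·6)-14·((24/5)-3)²/2+(-7/2)·(24/5))/5000 = 441/625000 m
Load 3 — point force P=-7 kN at a=9/2 m (b=L-a=3/2):
  y_3 = -Pa(L-x)(2Lx-a²-x²)/(6LEI)  [x>a] = -(-7)·(9/2)·(6-(24/5))·(2·6·(24/5)-(9/2)²-(24/5)²)/(6·6·5000) = 30051/10000000 m
Load 4 — point force P=-6 kN at a=3/2 m (b=L-a=9/2):
  y_4 = -Pa(L-x)(2Lx-a²-x²)/(6LEI)  [x>a] = -(-6)·(3/2)·(6-(24/5))·(2·6·(24/5)-(3/2)²-(24/5)²)/(6·6·5000) = 9693/5000000 m
Superposition: y = Σ y_i = -619551/50000000 m ≈ -0.012391 m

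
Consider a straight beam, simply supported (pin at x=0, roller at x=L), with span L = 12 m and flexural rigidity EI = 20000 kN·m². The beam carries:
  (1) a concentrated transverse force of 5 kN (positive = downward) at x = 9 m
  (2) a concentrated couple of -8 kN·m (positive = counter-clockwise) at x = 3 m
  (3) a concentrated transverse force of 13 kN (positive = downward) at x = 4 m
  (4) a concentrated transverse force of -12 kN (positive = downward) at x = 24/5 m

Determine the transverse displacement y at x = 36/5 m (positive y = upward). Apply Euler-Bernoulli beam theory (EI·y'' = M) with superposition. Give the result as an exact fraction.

Load 1 — point force P=5 kN at a=9 m (b=L-a=3):
  y_1 = -Pbx(L²-b²-x²)/(6LEI)  [x≤a] = -5·3·(36/5)·(12²-3²-(36/5)²)/(6·12·20000) = -6237/1000000 m
Load 2 — applied couple M₀=-8 kN·m at a=3 m (b=L-a=9):
  y_2 = (M₀x³/(6L)-M₀(x-a)²/2+C₁x)/EI  [x>a] with C₁=M₀(3b²-L²)/(6L)=-11 = ((-8)·(36/5)³/(6·12)-(-8)·((36/5)-3)²/2+(-11)·(36/5))/20000 = -783/312500 m
Load 3 — point force P=13 kN at a=4 m (b=L-a=8):
  y_3 = -Pa(L-x)(2Lx-a²-x²)/(6LEI)  [x>a] = -13·4·(12-(36/5))·(2·12·(36/5)-4²-(36/5)²)/(6·12·20000) = -4264/234375 m
Load 4 — point force P=-12 kN at a=24/5 m (b=L-a=36/5):
  y_4 = -Pa(L-x)(2Lx-a²-x²)/(6LEI)  [x>a] = -(-12)·(24/5)·(12-(36/5))·(2·12·(36/5)-(24/5)²-(36/5)²)/(6·12·20000) = 7344/390625 m
Superposition: y = Σ y_i = -610127/75000000 m ≈ -0.008135 m

y(36/5) = -610127/75000000 m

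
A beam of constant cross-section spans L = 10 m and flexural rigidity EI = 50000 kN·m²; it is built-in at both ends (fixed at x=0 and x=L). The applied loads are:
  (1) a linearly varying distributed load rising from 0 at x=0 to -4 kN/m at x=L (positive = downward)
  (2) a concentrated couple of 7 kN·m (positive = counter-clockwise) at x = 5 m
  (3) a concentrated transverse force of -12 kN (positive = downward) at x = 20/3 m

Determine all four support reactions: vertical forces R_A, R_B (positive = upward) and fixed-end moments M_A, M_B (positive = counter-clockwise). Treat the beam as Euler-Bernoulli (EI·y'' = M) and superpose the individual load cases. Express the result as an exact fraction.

Load 1 — triangular load w₀=-4 kN/m (0→w₀ over full span):
  R_A = 3w₀L/20 = 3·(-4)·10/20 = -6 kN
  M_A = w₀L²/30 = (-4)·10²/30 = -40/3 kN·m
  R_B = 7w₀L/20 = 7·(-4)·10/20 = -14 kN
  M_B = -w₀L²/20 = -(-4)·10²/20 = 20 kN·m
Load 2 — applied couple M₀=7 kN·m at a=5 m (b=L-a=5):
  R_A = 6M₀ab/L³ = 6·7·5·5/10³ = 21/20 kN
  M_A = M₀b(2a-b)/L² = 7·5·(2·5-5)/10² = 7/4 kN·m
  R_B = -6M₀ab/L³ = -6·7·5·5/10³ = -21/20 kN
  M_B = M₀a(2b-a)/L² = 7·5·(2·5-5)/10² = 7/4 kN·m
Load 3 — point force P=-12 kN at a=20/3 m (b=L-a=10/3):
  R_A = Pb²(3a+b)/L³ = (-12)·(10/3)²·(3·(20/3)+(10/3))/10³ = -28/9 kN
  M_A = Pab²/L² = (-12)·(20/3)·(10/3)²/10² = -80/9 kN·m
  R_B = Pa²(a+3b)/L³ = (-12)·(20/3)²·((20/3)+3·(10/3))/10³ = -80/9 kN
  M_B = -Pa²b/L² = -(-12)·(20/3)²·(10/3)/10² = 160/9 kN·m
Superposition: R_A = -1451/180 kN, M_A = -737/36 kN·m, R_B = -4309/180 kN, M_B = 1423/36 kN·m

R_A = -1451/180 kN, M_A = -737/36 kN·m, R_B = -4309/180 kN, M_B = 1423/36 kN·m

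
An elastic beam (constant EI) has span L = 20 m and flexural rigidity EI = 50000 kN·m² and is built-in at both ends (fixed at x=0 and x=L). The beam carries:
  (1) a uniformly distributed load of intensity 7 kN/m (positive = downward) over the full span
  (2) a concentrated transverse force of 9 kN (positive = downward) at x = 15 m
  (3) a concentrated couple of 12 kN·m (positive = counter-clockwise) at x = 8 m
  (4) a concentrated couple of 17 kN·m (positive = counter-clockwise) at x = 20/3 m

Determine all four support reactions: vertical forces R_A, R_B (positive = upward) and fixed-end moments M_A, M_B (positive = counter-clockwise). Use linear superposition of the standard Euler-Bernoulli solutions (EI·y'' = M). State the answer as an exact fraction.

R_A = 880843/12000 kN, M_A = 291853/1200 kN·m, R_B = 907157/12000 kN, M_B = -298967/1200 kN·m

Load 1 — uniform load w=7 kN/m over full span:
  R_A = wL/2 = 7·20/2 = 70 kN
  M_A = wL²/12 = 7·20²/12 = 700/3 kN·m
  R_B = wL/2 = 7·20/2 = 70 kN
  M_B = -wL²/12 = -7·20²/12 = -700/3 kN·m
Load 2 — point force P=9 kN at a=15 m (b=L-a=5):
  R_A = Pb²(3a+b)/L³ = 9·5²·(3·15+5)/20³ = 45/32 kN
  M_A = Pab²/L² = 9·15·5²/20² = 135/16 kN·m
  R_B = Pa²(a+3b)/L³ = 9·15²·(15+3·5)/20³ = 243/32 kN
  M_B = -Pa²b/L² = -9·15²·5/20² = -405/16 kN·m
Load 3 — applied couple M₀=12 kN·m at a=8 m (b=L-a=12):
  R_A = 6M₀ab/L³ = 6·12·8·12/20³ = 108/125 kN
  M_A = M₀b(2a-b)/L² = 12·12·(2·8-12)/20² = 36/25 kN·m
  R_B = -6M₀ab/L³ = -6·12·8·12/20³ = -108/125 kN
  M_B = M₀a(2b-a)/L² = 12·8·(2·12-8)/20² = 96/25 kN·m
Load 4 — applied couple M₀=17 kN·m at a=20/3 m (b=L-a=40/3):
  R_A = 6M₀ab/L³ = 6·17·(20/3)·(40/3)/20³ = 17/15 kN
  M_A = M₀b(2a-b)/L² = 17·(40/3)·(2·(20/3)-(40/3))/20² = 0 kN·m
  R_B = -6M₀ab/L³ = -6·17·(20/3)·(40/3)/20³ = -17/15 kN
  M_B = M₀a(2b-a)/L² = 17·(20/3)·(2·(40/3)-(20/3))/20² = 17/3 kN·m
Superposition: R_A = 880843/12000 kN, M_A = 291853/1200 kN·m, R_B = 907157/12000 kN, M_B = -298967/1200 kN·m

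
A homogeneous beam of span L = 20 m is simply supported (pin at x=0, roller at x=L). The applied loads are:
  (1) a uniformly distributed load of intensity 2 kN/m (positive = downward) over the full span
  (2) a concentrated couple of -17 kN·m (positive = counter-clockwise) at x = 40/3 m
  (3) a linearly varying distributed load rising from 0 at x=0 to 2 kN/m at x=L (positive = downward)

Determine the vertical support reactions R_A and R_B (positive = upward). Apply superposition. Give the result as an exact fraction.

Load 1 — uniform load w=2 kN/m over full span:
  R_A = wL/2 = 2·20/2 = 20 kN
  R_B = wL/2 = 2·20/2 = 20 kN
Load 2 — applied couple M₀=-17 kN·m at a=40/3 m (b=L-a=20/3):
  R_A = M₀/L = (-17)/20 = -17/20 kN
  R_B = -M₀/L = -(-17)/20 = 17/20 kN
Load 3 — triangular load w₀=2 kN/m (0→w₀ over full span):
  R_A = w₀L/6 = 2·20/6 = 20/3 kN
  R_B = w₀L/3 = 2·20/3 = 40/3 kN
Superposition: R_A = 1549/60 kN, R_B = 2051/60 kN

R_A = 1549/60 kN, R_B = 2051/60 kN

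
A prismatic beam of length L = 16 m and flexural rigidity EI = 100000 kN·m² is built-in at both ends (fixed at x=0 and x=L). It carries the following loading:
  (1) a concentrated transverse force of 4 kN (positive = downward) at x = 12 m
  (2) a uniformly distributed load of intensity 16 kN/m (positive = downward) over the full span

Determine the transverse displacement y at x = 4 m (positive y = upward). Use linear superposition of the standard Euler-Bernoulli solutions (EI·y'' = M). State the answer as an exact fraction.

y(4) = -233/15000 m

Load 1 — point force P=4 kN at a=12 m (b=L-a=4):
  y_1 = -Pb²x²(3aL-(3a+b)x)/(6L³EI)  [x≤a] = -4·4²·4²·(3·12·16-(3·12+4)·4)/(6·16³·100000) = -13/75000 m
Load 2 — uniform load w=16 kN/m over full span:
  y_2 = -wx²(L-x)²/(24EI) = -16·4²·(16-4)²/(24·100000) = -48/3125 m
Superposition: y = Σ y_i = -233/15000 m ≈ -0.015533 m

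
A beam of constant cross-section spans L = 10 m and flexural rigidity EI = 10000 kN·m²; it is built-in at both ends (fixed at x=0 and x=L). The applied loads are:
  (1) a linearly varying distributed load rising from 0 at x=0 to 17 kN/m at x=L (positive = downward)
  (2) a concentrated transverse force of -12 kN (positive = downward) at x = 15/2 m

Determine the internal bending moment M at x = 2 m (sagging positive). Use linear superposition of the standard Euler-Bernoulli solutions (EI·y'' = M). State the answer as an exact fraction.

M(2) = -727/120 kN·m

Load 1 — triangular load w₀=17 kN/m (0→w₀ over full span):
  M_1 = 3w₀Lx/20 - w₀L²/30 - w₀x³/(6L) = 3·17·10·2/20 - 17·10²/30 - 17·2³/(6·10) = -119/15 kN·m
Load 2 — point force P=-12 kN at a=15/2 m (b=L-a=5/2):
  M_2 = Pb²(3a+b)x/L³ - Pab²/L²  [x≤a] = (-12)·(5/2)²·(3·(15/2)+(5/2))·2/10³ - (-12)·(15/2)·(5/2)²/10² = 15/8 kN·m
Superposition: M = Σ M_i = -727/120 kN·m ≈ -6.058333 kN·m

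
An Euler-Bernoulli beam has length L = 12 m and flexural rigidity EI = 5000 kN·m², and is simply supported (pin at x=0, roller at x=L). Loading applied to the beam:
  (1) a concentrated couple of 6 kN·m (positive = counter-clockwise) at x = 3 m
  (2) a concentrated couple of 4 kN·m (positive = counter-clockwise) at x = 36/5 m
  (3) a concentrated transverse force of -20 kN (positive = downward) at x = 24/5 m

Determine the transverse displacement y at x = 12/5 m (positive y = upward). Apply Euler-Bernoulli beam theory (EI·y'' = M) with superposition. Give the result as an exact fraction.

Load 1 — applied couple M₀=6 kN·m at a=3 m (b=L-a=9):
  y_1 = (M₀x³/(6L)+C₁x)/EI  [x≤a] with C₁=M₀(3b²-L²)/(6L)=33/4 = (6·(12/5)³/(6·12)+(33/4)·(12/5))/5000 = 2619/625000 m
Load 2 — applied couple M₀=4 kN·m at a=36/5 m (b=L-a=24/5):
  y_2 = (M₀x³/(6L)+C₁x)/EI  [x≤a] with C₁=M₀(3b²-L²)/(6L)=-104/25 = (4·(12/5)³/(6·12)+(-104/25)·(12/5))/5000 = -144/78125 m
Load 3 — point force P=-20 kN at a=24/5 m (b=L-a=36/5):
  y_3 = -Pbx(L²-b²-x²)/(6LEI)  [x≤a] = -(-20)·(36/5)·(12/5)·(12²-(36/5)²-(12/5)²)/(6·12·5000) = 1296/15625 m
Superposition: y = Σ y_i = 53307/625000 m ≈ 0.085291 m

y(12/5) = 53307/625000 m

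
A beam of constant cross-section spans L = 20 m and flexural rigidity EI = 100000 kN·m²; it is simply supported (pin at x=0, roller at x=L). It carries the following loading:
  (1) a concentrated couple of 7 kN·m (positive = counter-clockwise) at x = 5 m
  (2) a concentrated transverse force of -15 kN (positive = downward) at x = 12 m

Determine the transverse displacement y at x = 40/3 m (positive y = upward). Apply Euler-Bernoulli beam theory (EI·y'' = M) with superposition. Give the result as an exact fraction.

Load 1 — applied couple M₀=7 kN·m at a=5 m (b=L-a=15):
  y_1 = (M₀x³/(6L)-M₀(x-a)²/2+C₁x)/EI  [x>a] with C₁=M₀(3b²-L²)/(6L)=385/24 = (7·(40/3)³/(6·20)-7·((40/3)-5)²/2+(385/24)·(40/3))/100000 = 707/648000 m
Load 2 — point force P=-15 kN at a=12 m (b=L-a=8):
  y_2 = -Pa(L-x)(2Lx-a²-x²)/(6LEI)  [x>a] = -(-15)·12·(20-(40/3))·(2·20·(40/3)-12²-(40/3)²)/(6·20·100000) = 119/5625 m
Superposition: y = Σ y_i = 72079/3240000 m ≈ 0.022247 m

y(40/3) = 72079/3240000 m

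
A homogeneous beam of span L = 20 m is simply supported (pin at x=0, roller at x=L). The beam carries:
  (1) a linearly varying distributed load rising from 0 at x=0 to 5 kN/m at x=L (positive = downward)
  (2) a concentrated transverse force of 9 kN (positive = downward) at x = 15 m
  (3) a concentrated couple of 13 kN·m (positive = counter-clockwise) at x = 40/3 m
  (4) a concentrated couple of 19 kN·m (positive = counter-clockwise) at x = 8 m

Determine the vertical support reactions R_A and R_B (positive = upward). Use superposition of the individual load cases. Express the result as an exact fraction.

Load 1 — triangular load w₀=5 kN/m (0→w₀ over full span):
  R_A = w₀L/6 = 5·20/6 = 50/3 kN
  R_B = w₀L/3 = 5·20/3 = 100/3 kN
Load 2 — point force P=9 kN at a=15 m (b=L-a=5):
  R_A = Pb/L = 9·5/20 = 9/4 kN
  R_B = Pa/L = 9·15/20 = 27/4 kN
Load 3 — applied couple M₀=13 kN·m at a=40/3 m (b=L-a=20/3):
  R_A = M₀/L = 13/20 kN
  R_B = -M₀/L = -13/20 kN
Load 4 — applied couple M₀=19 kN·m at a=8 m (b=L-a=12):
  R_A = M₀/L = 19/20 kN
  R_B = -M₀/L = -19/20 kN
Superposition: R_A = 1231/60 kN, R_B = 2309/60 kN

R_A = 1231/60 kN, R_B = 2309/60 kN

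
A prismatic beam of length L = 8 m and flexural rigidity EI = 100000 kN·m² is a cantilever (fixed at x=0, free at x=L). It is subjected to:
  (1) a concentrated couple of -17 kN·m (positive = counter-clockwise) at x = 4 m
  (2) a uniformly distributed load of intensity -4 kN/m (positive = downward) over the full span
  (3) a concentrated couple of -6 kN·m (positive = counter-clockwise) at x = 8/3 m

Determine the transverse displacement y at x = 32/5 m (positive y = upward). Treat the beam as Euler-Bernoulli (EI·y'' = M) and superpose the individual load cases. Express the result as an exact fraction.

Load 1 — applied couple M₀=-17 kN·m at a=4 m (b=L-a=4):
  y_1 = M₀a(2x-a)/(2EI)  [x>a] = (-17)·4·(2·(32/5)-4)/(2·100000) = -187/62500 m
Load 2 — uniform load w=-4 kN/m over full span:
  y_2 = -wx²(x²-4Lx+6L²)/(24EI) = -(-4)·(32/5)²·((32/5)²-4·8·(32/5)+6·8²)/(24·100000) = 88064/5859375 m
Load 3 — applied couple M₀=-6 kN·m at a=8/3 m (b=L-a=16/3):
  y_3 = M₀a(2x-a)/(2EI)  [x>a] = (-6)·(8/3)·(2·(32/5)-(8/3))/(2·100000) = -38/46875 m
Superposition: y = Σ y_i = 263131/23437500 m ≈ 0.011227 m

y(32/5) = 263131/23437500 m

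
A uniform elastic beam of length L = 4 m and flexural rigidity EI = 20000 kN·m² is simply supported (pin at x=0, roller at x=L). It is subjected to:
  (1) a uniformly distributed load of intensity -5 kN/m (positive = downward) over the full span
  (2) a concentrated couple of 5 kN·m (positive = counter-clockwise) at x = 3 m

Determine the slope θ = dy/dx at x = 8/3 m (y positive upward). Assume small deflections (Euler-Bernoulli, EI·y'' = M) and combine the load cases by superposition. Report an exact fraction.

θ(8/3) = -607/2592000 rad

Load 1 — uniform load w=-5 kN/m over full span:
  θ_1 = -w(L³-6Lx²+4x³)/(24EI) = -(-5)·(4³-6·4·(8/3)²+4·(8/3)³)/(24·20000) = -13/40500 rad
Load 2 — applied couple M₀=5 kN·m at a=3 m (b=L-a=1):
  θ_2 = (M₀x²/(2L)+C₁)/EI  [x≤a] with C₁=M₀(3b²-L²)/(6L)=-65/24 = (5·(8/3)²/(2·4)+(-65/24))/20000 = 1/11520 rad
Superposition: θ = Σ θ_i = -607/2592000 rad ≈ -0.000234 rad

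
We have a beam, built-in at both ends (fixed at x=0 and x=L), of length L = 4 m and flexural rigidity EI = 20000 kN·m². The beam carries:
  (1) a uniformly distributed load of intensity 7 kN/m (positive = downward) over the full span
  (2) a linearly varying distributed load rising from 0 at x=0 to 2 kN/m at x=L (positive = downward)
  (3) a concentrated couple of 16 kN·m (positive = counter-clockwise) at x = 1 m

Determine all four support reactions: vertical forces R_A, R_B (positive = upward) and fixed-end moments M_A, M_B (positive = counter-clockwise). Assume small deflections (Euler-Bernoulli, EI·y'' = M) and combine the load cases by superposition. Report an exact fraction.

Load 1 — uniform load w=7 kN/m over full span:
  R_A = wL/2 = 7·4/2 = 14 kN
  M_A = wL²/12 = 7·4²/12 = 28/3 kN·m
  R_B = wL/2 = 7·4/2 = 14 kN
  M_B = -wL²/12 = -7·4²/12 = -28/3 kN·m
Load 2 — triangular load w₀=2 kN/m (0→w₀ over full span):
  R_A = 3w₀L/20 = 3·2·4/20 = 6/5 kN
  M_A = w₀L²/30 = 2·4²/30 = 16/15 kN·m
  R_B = 7w₀L/20 = 7·2·4/20 = 14/5 kN
  M_B = -w₀L²/20 = -2·4²/20 = -8/5 kN·m
Load 3 — applied couple M₀=16 kN·m at a=1 m (b=L-a=3):
  R_A = 6M₀ab/L³ = 6·16·1·3/4³ = 9/2 kN
  M_A = M₀b(2a-b)/L² = 16·3·(2·1-3)/4² = -3 kN·m
  R_B = -6M₀ab/L³ = -6·16·1·3/4³ = -9/2 kN
  M_B = M₀a(2b-a)/L² = 16·1·(2·3-1)/4² = 5 kN·m
Superposition: R_A = 197/10 kN, M_A = 37/5 kN·m, R_B = 123/10 kN, M_B = -89/15 kN·m

R_A = 197/10 kN, M_A = 37/5 kN·m, R_B = 123/10 kN, M_B = -89/15 kN·m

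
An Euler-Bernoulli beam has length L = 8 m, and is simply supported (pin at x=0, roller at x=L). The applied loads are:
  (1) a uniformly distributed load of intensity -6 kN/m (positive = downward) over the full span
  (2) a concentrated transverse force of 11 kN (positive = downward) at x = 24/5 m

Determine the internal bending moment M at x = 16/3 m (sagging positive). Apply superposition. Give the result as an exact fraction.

M(16/3) = -376/15 kN·m

Load 1 — uniform load w=-6 kN/m over full span:
  M_1 = wx(L-x)/2 = (-6)·(16/3)·(8-(16/3))/2 = -128/3 kN·m
Load 2 — point force P=11 kN at a=24/5 m (b=L-a=16/5):
  M_2 = Pa(L-x)/L  [x>a] = 11·(24/5)·(8-(16/3))/8 = 88/5 kN·m
Superposition: M = Σ M_i = -376/15 kN·m ≈ -25.066667 kN·m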